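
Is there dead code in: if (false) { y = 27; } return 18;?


condition is constant false, so the whole block is unreachable
Dead: 'if (false) { y = 27; }'


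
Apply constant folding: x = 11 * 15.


11 * 15 = 165 at compile time
Optimized: x = 165


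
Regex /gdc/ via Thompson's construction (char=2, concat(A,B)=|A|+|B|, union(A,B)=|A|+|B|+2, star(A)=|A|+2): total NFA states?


Syntax tree has 3 char leaf(s), 0 union(s), 0 star(s)
chars contribute 3×2 = 6; each union adds +2; each star adds +2
Total: 6 + 0 + 0 = 6 states


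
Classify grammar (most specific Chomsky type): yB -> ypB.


LHS has context (more than one symbol) and |LHS| ≤ |RHS|
Classification: Type 1 (Context-Sensitive)


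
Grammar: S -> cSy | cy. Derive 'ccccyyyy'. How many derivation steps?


Derivation: S => cSy => ccSyy => cccSyyy => ccccyyyy
Steps: 4


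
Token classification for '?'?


Pattern: operator symbol
Type: OPERATOR


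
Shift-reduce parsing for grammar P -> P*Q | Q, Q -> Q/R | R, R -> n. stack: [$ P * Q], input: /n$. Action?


'/' can extend Q; shift to build Q -> Q/R
Action: shift


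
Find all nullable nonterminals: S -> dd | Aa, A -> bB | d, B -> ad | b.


A nonterminal is nullable iff some alternative derives ε (directly, or every symbol in it is nullable)
Nullable: {}


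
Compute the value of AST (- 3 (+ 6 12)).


Evaluate inner: (+ 6 12) = 18
Evaluate root: (- 3 18) = -15
Result: -15


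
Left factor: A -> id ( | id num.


Common prefix: 'id'
Factored: A -> id A', A' -> ( | num


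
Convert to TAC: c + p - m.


Break into single-operator statements:
t1 = c + p
t2 = t1 - m


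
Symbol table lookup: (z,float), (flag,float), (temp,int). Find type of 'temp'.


Lookup 'temp' → type int


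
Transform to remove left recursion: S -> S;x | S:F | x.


Left-recursive alternatives: S;x, S:F; non-recursive: x
Introduce S': S -> xS', S' -> ;xS' | :FS' | ε


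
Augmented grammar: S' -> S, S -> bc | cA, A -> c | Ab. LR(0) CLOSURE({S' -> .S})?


Start: S' -> .S
For each item with dot before a nonterminal B, add B -> .γ for every B-production
Closure: [S' -> .S, S -> .bc, S -> .cA]


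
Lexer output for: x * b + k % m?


Scan left to right, longest-match per lexeme
Tokens: ID(x), OP(*), ID(b), OP(+), ID(k), OP(%), ID(m)


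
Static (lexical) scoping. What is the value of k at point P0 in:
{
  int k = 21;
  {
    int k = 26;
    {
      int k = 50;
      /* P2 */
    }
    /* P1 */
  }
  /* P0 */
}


k declared in the same block as P0
k = 21


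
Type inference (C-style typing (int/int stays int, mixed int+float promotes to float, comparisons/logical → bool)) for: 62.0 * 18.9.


Operand types: float * float
Rule: mixed int/float promotes to float; int/int stays int
Result type: float


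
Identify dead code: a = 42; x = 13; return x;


a is assigned but never read
Dead: 'a = 42'


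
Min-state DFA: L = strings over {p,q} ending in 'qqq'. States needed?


Track the longest suffix of input matching a prefix of 'qqq': 4 classes (prefixes of length 0..3)
Minimal DFA: 4 states


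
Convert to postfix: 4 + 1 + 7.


Left to right (same or higher precedence on left)
Postfix: 4 1 + 7 +


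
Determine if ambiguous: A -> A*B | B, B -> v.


precedence layered via separate nonterminal B: deterministic
Unambiguous


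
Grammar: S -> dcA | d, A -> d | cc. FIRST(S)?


Per alternative of S: FIRST(dcA) = {d}; FIRST(d) = {d}
FIRST(S) = {d}


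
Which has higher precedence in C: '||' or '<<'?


'<<' is shift (level 8); '||' is logical OR (level 1)
Higher level binds tighter
'<<' has higher precedence than '||'


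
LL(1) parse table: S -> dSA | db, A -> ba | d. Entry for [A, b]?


For [A, b]: 'b' ∈ FIRST(ba)
Entry: A -> ba


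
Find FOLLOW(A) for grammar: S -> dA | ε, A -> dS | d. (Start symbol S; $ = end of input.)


$ ∈ FOLLOW(S). For each A -> αBβ: add FIRST(β)\{ε} to FOLLOW(B); if β nullable, add FOLLOW(A).
FOLLOW(A) = {$}


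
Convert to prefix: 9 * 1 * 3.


left-to-right (same/higher precedence on left): tree is (* (* 9 1) 3)
Prefix: * * 9 1 3


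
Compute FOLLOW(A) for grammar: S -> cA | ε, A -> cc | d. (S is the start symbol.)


$ ∈ FOLLOW(S). For each A -> αBβ: add FIRST(β)\{ε} to FOLLOW(B); if β nullable, add FOLLOW(A).
FOLLOW(A) = {$}


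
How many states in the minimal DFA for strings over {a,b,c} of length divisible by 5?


Track length mod 5: states 0..4, accept at 0
Minimal DFA: 5 states


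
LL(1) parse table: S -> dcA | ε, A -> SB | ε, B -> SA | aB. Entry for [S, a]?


For [S, a]: ε is nullable and 'a' ∈ FOLLOW(S)
Entry: S -> ε


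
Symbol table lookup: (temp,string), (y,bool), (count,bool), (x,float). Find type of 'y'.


Lookup 'y' → type bool


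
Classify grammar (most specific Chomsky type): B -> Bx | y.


Left-linear: every RHS is a terminal or one nonterminal followed by a terminal
Classification: Type 3 (Regular)


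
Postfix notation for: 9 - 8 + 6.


Left to right (same or higher precedence on left)
Postfix: 9 8 - 6 +


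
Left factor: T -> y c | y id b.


Common prefix: 'y'
Factored: T -> y T', T' -> c | id b


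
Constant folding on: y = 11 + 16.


11 + 16 = 27 at compile time
Optimized: y = 27


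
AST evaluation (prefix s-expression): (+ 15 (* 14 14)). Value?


Evaluate inner: (* 14 14) = 196
Evaluate root: (+ 15 196) = 211
Result: 211


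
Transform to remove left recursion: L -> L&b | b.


Left-recursive alternatives: L&b; non-recursive: b
Introduce L': L -> bL', L' -> &bL' | ε


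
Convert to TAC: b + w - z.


Break into single-operator statements:
t1 = b + w
t2 = t1 - z


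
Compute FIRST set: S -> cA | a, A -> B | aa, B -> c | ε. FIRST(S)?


Per alternative of S: FIRST(cA) = {c}; FIRST(a) = {a}
FIRST(S) = {a, c}


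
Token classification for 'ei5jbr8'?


Pattern: letter/underscore followed by alphanumerics, not a keyword
Type: IDENTIFIER


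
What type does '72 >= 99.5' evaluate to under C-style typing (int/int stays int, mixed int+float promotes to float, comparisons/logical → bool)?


Operand types: int >= float
Rule: comparison yields bool
Result type: bool


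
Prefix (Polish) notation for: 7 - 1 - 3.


left-to-right (same/higher precedence on left): tree is (- (- 7 1) 3)
Prefix: - - 7 1 3


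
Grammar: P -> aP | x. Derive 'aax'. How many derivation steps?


Derivation: P => aP => aaP => aax
Steps: 3


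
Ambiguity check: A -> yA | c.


right-linear, alternatives start with distinct terminals 'y' vs 'c': unique leftmost derivation
Unambiguous


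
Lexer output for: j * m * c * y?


Scan left to right, longest-match per lexeme
Tokens: ID(j), OP(*), ID(m), OP(*), ID(c), OP(*), ID(y)


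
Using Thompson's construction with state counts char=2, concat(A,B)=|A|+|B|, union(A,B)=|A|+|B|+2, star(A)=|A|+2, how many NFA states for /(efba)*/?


Syntax tree has 4 char leaf(s), 0 union(s), 1 star(s)
chars contribute 4×2 = 8; each union adds +2; each star adds +2
Total: 8 + 0 + 2 = 10 states


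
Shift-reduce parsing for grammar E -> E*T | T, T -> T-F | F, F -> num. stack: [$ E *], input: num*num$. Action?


no handle ('E*' is not any RHS); shift 'num'
Action: shift


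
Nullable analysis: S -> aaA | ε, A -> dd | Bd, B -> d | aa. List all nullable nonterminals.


A nonterminal is nullable iff some alternative derives ε (directly, or every symbol in it is nullable)
Nullable: {S}


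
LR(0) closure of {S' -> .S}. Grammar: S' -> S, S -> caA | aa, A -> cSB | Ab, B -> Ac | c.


Start: S' -> .S
For each item with dot before a nonterminal B, add B -> .γ for every B-production
Closure: [S' -> .S, S -> .caA, S -> .aa]


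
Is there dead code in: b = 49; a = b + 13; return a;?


b is read by a's definition; a is returned
No dead code


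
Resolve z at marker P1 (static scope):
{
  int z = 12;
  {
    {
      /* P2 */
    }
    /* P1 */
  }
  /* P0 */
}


P1's block does not declare z; resolves to the enclosing declaration at depth 0
z = 12


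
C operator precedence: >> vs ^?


'>>' is shift (level 8); '^' is bitwise XOR (level 4)
Higher level binds tighter
'>>' has higher precedence than '^'


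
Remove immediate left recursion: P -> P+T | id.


Left-recursive alternatives: P+T; non-recursive: id
Introduce P': P -> idP', P' -> +TP' | ε


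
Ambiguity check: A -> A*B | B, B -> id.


precedence layered via separate nonterminal B: deterministic
Unambiguous


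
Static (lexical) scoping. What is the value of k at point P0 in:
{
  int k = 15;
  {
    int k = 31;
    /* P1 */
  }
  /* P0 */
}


k declared in the same block as P0
k = 15


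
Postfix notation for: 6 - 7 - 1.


Left to right (same or higher precedence on left)
Postfix: 6 7 - 1 -


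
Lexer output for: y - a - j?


Scan left to right, longest-match per lexeme
Tokens: ID(y), OP(-), ID(a), OP(-), ID(j)


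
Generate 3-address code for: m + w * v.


Break into single-operator statements:
t1 = w * v
t2 = m + t1


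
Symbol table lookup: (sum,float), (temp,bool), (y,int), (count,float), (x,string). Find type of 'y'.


Lookup 'y' → type int


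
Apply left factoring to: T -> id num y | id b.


Common prefix: 'id'
Factored: T -> id T', T' -> num y | b


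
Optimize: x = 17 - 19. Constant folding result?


17 - 19 = -2 at compile time
Optimized: x = -2


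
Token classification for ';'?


Pattern: delimiter/punctuation
Type: PUNCTUATION


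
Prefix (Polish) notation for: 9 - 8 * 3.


'*' binds tighter: tree is (- 9 (* 8 3))
Prefix: - 9 * 8 3


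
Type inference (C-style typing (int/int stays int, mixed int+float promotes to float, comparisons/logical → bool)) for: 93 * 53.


Operand types: int * int
Rule: mixed int/float promotes to float; int/int stays int
Result type: int


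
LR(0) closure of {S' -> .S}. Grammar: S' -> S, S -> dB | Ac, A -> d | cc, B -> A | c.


Start: S' -> .S
For each item with dot before a nonterminal B, add B -> .γ for every B-production
Closure: [S' -> .S, S -> .dB, S -> .Ac, A -> .d, A -> .cc]


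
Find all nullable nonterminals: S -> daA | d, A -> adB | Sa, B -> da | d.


A nonterminal is nullable iff some alternative derives ε (directly, or every symbol in it is nullable)
Nullable: {}


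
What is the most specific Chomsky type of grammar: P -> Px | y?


Left-linear: every RHS is a terminal or one nonterminal followed by a terminal
Classification: Type 3 (Regular)


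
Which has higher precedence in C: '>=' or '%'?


'%' is multiplicative (level 10); '>=' is relational (level 7)
Higher level binds tighter
'%' has higher precedence than '>='


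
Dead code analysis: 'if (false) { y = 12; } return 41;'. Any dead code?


condition is constant false, so the whole block is unreachable
Dead: 'if (false) { y = 12; }'


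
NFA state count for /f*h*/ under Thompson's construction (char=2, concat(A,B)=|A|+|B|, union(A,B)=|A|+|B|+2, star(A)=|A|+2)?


Syntax tree has 2 char leaf(s), 0 union(s), 2 star(s)
chars contribute 2×2 = 4; each union adds +2; each star adds +2
Total: 4 + 0 + 4 = 8 states


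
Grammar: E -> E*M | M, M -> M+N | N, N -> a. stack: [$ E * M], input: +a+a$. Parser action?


'+' can extend M; shift to build M -> M+N
Action: shift


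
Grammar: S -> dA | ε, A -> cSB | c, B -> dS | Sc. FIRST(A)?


Per alternative of A: FIRST(cSB) = {c}; FIRST(c) = {c}
FIRST(A) = {c}


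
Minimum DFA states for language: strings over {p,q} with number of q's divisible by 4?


Track (count of q) mod 4: states 0..3, accept at 0
Minimal DFA: 4 states


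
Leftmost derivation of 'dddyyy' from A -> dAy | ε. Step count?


Derivation: A => dAy => ddAyy => dddAyyy => dddyyy
Steps: 4


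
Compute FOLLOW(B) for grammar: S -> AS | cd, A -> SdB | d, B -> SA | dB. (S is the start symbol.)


$ ∈ FOLLOW(S). For each A -> αBβ: add FIRST(β)\{ε} to FOLLOW(B); if β nullable, add FOLLOW(A).
FOLLOW(B) = {c, d}


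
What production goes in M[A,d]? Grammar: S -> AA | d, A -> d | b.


For [A, d]: 'd' ∈ FIRST(d)
Entry: A -> d


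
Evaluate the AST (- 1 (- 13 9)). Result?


Evaluate inner: (- 13 9) = 4
Evaluate root: (- 1 4) = -3
Result: -3


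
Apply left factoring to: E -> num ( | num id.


Common prefix: 'num'
Factored: E -> num E', E' -> ( | id


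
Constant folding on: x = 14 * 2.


14 * 2 = 28 at compile time
Optimized: x = 28


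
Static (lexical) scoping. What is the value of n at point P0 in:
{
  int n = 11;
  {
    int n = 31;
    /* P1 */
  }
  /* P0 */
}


n declared in the same block as P0
n = 11


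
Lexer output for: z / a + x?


Scan left to right, longest-match per lexeme
Tokens: ID(z), OP(/), ID(a), OP(+), ID(x)


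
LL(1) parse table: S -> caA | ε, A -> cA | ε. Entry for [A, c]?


For [A, c]: 'c' ∈ FIRST(cA)
Entry: A -> cA


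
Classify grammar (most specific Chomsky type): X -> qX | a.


Right-linear: every RHS is a terminal or a terminal followed by one nonterminal
Classification: Type 3 (Regular)


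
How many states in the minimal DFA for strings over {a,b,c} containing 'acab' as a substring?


KMP-style automaton: 4 progress states + 1 absorbing accept = 5
Minimal DFA: 5 states


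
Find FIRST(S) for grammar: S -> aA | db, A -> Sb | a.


Per alternative of S: FIRST(aA) = {a}; FIRST(db) = {d}
FIRST(S) = {a, d}


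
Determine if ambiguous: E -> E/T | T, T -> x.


precedence layered via separate nonterminal T: deterministic
Unambiguous


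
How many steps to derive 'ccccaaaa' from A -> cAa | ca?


Derivation: A => cAa => ccAaa => cccAaaa => ccccaaaa
Steps: 4


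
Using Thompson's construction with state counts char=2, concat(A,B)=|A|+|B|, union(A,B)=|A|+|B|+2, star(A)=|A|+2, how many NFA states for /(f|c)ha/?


Syntax tree has 4 char leaf(s), 1 union(s), 0 star(s)
chars contribute 4×2 = 8; each union adds +2; each star adds +2
Total: 8 + 2 + 0 = 10 states


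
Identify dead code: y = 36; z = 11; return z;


y is assigned but never read
Dead: 'y = 36'


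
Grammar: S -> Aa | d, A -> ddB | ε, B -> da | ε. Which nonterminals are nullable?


A nonterminal is nullable iff some alternative derives ε (directly, or every symbol in it is nullable)
Nullable: {A, B}


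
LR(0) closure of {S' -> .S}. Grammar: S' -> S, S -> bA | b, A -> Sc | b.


Start: S' -> .S
For each item with dot before a nonterminal B, add B -> .γ for every B-production
Closure: [S' -> .S, S -> .bA, S -> .b]


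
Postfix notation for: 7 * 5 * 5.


Left to right (same or higher precedence on left)
Postfix: 7 5 * 5 *


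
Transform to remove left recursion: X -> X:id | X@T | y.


Left-recursive alternatives: X:id, X@T; non-recursive: y
Introduce X': X -> yX', X' -> :idX' | @TX' | ε


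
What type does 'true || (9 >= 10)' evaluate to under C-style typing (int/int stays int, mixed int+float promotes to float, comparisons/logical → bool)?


Operand types: bool || bool
Rule: logical operators take bool operands and yield bool
Result type: bool


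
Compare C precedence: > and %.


'%' is multiplicative (level 10); '>' is relational (level 7)
Higher level binds tighter
'%' has higher precedence than '>'


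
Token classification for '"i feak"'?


Pattern: double-quoted sequence
Type: STRING_LITERAL


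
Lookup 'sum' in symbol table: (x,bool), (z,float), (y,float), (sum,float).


Lookup 'sum' → type float


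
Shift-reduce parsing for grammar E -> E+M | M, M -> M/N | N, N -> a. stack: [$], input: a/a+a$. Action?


no handle on stack; shift 'a'
Action: shift


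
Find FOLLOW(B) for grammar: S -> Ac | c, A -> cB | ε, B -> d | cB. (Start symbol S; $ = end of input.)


$ ∈ FOLLOW(S). For each A -> αBβ: add FIRST(β)\{ε} to FOLLOW(B); if β nullable, add FOLLOW(A).
FOLLOW(B) = {c}


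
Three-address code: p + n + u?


Break into single-operator statements:
t1 = p + n
t2 = t1 + u


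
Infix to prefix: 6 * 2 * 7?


left-to-right (same/higher precedence on left): tree is (* (* 6 2) 7)
Prefix: * * 6 2 7


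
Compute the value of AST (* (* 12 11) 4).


Evaluate inner: (* 12 11) = 132
Evaluate root: (* 132 4) = 528
Result: 528


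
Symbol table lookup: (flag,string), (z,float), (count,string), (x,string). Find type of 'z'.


Lookup 'z' → type float


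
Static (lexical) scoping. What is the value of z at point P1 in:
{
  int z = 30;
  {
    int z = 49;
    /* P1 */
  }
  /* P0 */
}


z declared in the same block as P1
z = 49


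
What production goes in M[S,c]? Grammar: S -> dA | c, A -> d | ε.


For [S, c]: 'c' ∈ FIRST(c)
Entry: S -> c


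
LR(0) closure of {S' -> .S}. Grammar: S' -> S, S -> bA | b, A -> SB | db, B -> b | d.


Start: S' -> .S
For each item with dot before a nonterminal B, add B -> .γ for every B-production
Closure: [S' -> .S, S -> .bA, S -> .b]


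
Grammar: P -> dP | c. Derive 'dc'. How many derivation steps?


Derivation: P => dP => dc
Steps: 2


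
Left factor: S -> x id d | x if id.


Common prefix: 'x'
Factored: S -> x S', S' -> id d | if id


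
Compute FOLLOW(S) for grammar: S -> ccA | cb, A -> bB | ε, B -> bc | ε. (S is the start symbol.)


$ ∈ FOLLOW(S). For each A -> αBβ: add FIRST(β)\{ε} to FOLLOW(B); if β nullable, add FOLLOW(A).
FOLLOW(S) = {$}


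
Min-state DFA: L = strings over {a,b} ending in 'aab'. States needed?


Track the longest suffix of input matching a prefix of 'aab': 4 classes (prefixes of length 0..3)
Minimal DFA: 4 states


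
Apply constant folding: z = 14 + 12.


14 + 12 = 26 at compile time
Optimized: z = 26


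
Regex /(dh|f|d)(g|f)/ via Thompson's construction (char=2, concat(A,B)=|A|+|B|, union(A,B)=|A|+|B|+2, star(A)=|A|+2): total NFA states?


Syntax tree has 6 char leaf(s), 3 union(s), 0 star(s)
chars contribute 6×2 = 12; each union adds +2; each star adds +2
Total: 12 + 6 + 0 = 18 states


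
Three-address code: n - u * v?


Break into single-operator statements:
t1 = u * v
t2 = n - t1


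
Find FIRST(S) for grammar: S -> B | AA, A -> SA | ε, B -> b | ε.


Per alternative of S: FIRST(B) = {b, ε}; FIRST(AA) = {b, ε}
FIRST(S) = {b, ε}


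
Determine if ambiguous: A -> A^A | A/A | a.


'a^a/a' has two parse trees (no precedence encoded between ^ and /)
Ambiguous


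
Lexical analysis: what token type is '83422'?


Pattern: digits only
Type: INTEGER_LITERAL


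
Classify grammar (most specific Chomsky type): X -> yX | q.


Right-linear: every RHS is a terminal or a terminal followed by one nonterminal
Classification: Type 3 (Regular)


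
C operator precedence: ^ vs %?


'%' is multiplicative (level 10); '^' is bitwise XOR (level 4)
Higher level binds tighter
'%' has higher precedence than '^'


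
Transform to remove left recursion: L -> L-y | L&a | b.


Left-recursive alternatives: L-y, L&a; non-recursive: b
Introduce L': L -> bL', L' -> -yL' | &aL' | ε


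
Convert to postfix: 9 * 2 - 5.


Left to right (same or higher precedence on left)
Postfix: 9 2 * 5 -


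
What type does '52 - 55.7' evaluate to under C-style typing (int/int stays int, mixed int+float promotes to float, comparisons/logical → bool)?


Operand types: int - float
Rule: mixed int/float promotes to float; int/int stays int
Result type: float


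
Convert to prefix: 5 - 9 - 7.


left-to-right (same/higher precedence on left): tree is (- (- 5 9) 7)
Prefix: - - 5 9 7


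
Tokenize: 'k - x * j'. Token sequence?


Scan left to right, longest-match per lexeme
Tokens: ID(k), OP(-), ID(x), OP(*), ID(j)


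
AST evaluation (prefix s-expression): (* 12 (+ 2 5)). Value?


Evaluate inner: (+ 2 5) = 7
Evaluate root: (* 12 7) = 84
Result: 84


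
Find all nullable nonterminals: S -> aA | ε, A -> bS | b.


A nonterminal is nullable iff some alternative derives ε (directly, or every symbol in it is nullable)
Nullable: {S}


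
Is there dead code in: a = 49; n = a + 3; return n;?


a is read by n's definition; n is returned
No dead code


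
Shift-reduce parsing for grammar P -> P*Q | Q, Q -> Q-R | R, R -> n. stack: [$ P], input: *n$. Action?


shift '*' to continue P -> P*Q
Action: shift


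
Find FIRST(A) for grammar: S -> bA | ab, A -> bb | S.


Per alternative of A: FIRST(bb) = {b}; FIRST(S) = {a, b}
FIRST(A) = {a, b}


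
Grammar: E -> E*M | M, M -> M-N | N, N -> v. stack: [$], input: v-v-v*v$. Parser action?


no handle on stack; shift 'v'
Action: shift


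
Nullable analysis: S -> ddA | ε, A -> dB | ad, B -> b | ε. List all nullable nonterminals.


A nonterminal is nullable iff some alternative derives ε (directly, or every symbol in it is nullable)
Nullable: {B, S}


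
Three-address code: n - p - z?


Break into single-operator statements:
t1 = n - p
t2 = t1 - z


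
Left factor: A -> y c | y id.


Common prefix: 'y'
Factored: A -> y A', A' -> c | id


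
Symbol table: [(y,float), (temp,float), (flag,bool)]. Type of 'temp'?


Lookup 'temp' → type float


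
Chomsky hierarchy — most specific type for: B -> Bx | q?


Left-linear: every RHS is a terminal or one nonterminal followed by a terminal
Classification: Type 3 (Regular)


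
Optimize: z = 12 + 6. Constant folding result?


12 + 6 = 18 at compile time
Optimized: z = 18


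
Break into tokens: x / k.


Scan left to right, longest-match per lexeme
Tokens: ID(x), OP(/), ID(k)


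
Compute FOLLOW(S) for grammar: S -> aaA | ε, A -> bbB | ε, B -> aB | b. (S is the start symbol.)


$ ∈ FOLLOW(S). For each A -> αBβ: add FIRST(β)\{ε} to FOLLOW(B); if β nullable, add FOLLOW(A).
FOLLOW(S) = {$}


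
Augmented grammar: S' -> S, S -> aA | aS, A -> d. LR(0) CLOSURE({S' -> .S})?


Start: S' -> .S
For each item with dot before a nonterminal B, add B -> .γ for every B-production
Closure: [S' -> .S, S -> .aA, S -> .aS]


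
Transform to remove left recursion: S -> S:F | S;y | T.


Left-recursive alternatives: S:F, S;y; non-recursive: T
Introduce S': S -> TS', S' -> :FS' | ;yS' | ε


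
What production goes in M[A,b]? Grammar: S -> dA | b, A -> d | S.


For [A, b]: 'b' ∈ FIRST(S)
Entry: A -> S


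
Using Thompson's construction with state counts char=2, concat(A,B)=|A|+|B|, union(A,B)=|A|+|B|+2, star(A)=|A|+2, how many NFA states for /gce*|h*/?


Syntax tree has 4 char leaf(s), 1 union(s), 2 star(s)
chars contribute 4×2 = 8; each union adds +2; each star adds +2
Total: 8 + 2 + 4 = 14 states


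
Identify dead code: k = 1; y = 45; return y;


k is assigned but never read
Dead: 'k = 1'


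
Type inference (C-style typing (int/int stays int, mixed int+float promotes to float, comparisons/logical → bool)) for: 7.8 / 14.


Operand types: float / int
Rule: mixed int/float promotes to float; int/int stays int
Result type: float


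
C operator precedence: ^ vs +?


'+' is additive (level 9); '^' is bitwise XOR (level 4)
Higher level binds tighter
'+' has higher precedence than '^'


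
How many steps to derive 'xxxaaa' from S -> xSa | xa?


Derivation: S => xSa => xxSaa => xxxaaa
Steps: 3


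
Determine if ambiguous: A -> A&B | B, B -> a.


precedence layered via separate nonterminal B: deterministic
Unambiguous


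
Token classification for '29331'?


Pattern: digits only
Type: INTEGER_LITERAL


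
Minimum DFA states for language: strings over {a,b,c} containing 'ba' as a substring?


KMP-style automaton: 2 progress states + 1 absorbing accept = 3
Minimal DFA: 3 states


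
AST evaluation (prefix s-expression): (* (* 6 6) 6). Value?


Evaluate inner: (* 6 6) = 36
Evaluate root: (* 36 6) = 216
Result: 216


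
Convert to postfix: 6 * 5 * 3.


Left to right (same or higher precedence on left)
Postfix: 6 5 * 3 *


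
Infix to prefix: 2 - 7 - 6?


left-to-right (same/higher precedence on left): tree is (- (- 2 7) 6)
Prefix: - - 2 7 6


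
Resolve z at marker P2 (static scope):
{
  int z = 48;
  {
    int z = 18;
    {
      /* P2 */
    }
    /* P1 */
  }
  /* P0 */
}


P2's block does not declare z; resolves to the enclosing declaration at depth 1
z = 18


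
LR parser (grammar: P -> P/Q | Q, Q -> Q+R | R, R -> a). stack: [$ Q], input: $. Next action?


lookahead ∉ {+} so Q won't extend; reduce P -> Q
Action: reduce (P -> Q)


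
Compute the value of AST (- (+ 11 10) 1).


Evaluate inner: (+ 11 10) = 21
Evaluate root: (- 21 1) = 20
Result: 20


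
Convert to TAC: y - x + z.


Break into single-operator statements:
t1 = y - x
t2 = t1 + z


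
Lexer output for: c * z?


Scan left to right, longest-match per lexeme
Tokens: ID(c), OP(*), ID(z)


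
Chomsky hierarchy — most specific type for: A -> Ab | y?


Left-linear: every RHS is a terminal or one nonterminal followed by a terminal
Classification: Type 3 (Regular)


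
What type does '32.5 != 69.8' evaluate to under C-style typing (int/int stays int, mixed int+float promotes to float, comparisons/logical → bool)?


Operand types: float != float
Rule: comparison yields bool
Result type: bool


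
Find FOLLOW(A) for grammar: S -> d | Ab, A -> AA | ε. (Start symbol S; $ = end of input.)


$ ∈ FOLLOW(S). For each A -> αBβ: add FIRST(β)\{ε} to FOLLOW(B); if β nullable, add FOLLOW(A).
FOLLOW(A) = {b}


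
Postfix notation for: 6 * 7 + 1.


Left to right (same or higher precedence on left)
Postfix: 6 7 * 1 +


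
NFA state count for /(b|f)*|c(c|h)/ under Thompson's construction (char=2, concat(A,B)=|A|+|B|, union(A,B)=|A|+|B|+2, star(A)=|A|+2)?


Syntax tree has 5 char leaf(s), 3 union(s), 1 star(s)
chars contribute 5×2 = 10; each union adds +2; each star adds +2
Total: 10 + 6 + 2 = 18 states


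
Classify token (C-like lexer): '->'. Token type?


Pattern: operator symbol
Type: OPERATOR


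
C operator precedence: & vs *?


'*' is multiplicative (level 10); '&' is bitwise AND (level 5)
Higher level binds tighter
'*' has higher precedence than '&'


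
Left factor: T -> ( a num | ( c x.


Common prefix: '('
Factored: T -> ( T', T' -> a num | c x


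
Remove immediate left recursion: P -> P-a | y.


Left-recursive alternatives: P-a; non-recursive: y
Introduce P': P -> yP', P' -> -aP' | ε


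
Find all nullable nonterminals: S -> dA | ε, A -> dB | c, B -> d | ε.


A nonterminal is nullable iff some alternative derives ε (directly, or every symbol in it is nullable)
Nullable: {B, S}


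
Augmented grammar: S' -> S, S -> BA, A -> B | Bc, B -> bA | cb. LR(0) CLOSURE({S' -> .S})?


Start: S' -> .S
For each item with dot before a nonterminal B, add B -> .γ for every B-production
Closure: [S' -> .S, S -> .BA, B -> .bA, B -> .cb]


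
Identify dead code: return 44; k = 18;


statement follows a return and is unreachable
Dead: 'k = 18'


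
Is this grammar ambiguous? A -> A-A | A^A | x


'x-x^x' has two parse trees (no precedence encoded between - and ^)
Ambiguous


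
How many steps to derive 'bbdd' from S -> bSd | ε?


Derivation: S => bSd => bbSdd => bbdd
Steps: 3


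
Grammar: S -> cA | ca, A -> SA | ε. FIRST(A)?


Per alternative of A: FIRST(SA) = {c}; FIRST(ε) = {ε}
FIRST(A) = {c, ε}


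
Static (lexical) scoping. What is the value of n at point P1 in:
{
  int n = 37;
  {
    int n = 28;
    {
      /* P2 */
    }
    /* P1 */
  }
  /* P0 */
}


n declared in the same block as P1
n = 28


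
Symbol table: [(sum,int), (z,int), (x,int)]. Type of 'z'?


Lookup 'z' → type int


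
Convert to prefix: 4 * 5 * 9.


left-to-right (same/higher precedence on left): tree is (* (* 4 5) 9)
Prefix: * * 4 5 9


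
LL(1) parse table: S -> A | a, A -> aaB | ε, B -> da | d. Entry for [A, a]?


For [A, a]: 'a' ∈ FIRST(aaB)
Entry: A -> aaB


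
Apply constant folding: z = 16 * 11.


16 * 11 = 176 at compile time
Optimized: z = 176


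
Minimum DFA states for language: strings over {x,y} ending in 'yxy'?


Track the longest suffix of input matching a prefix of 'yxy': 4 classes (prefixes of length 0..3)
Minimal DFA: 4 states


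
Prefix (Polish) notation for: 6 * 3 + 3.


left-to-right (same/higher precedence on left): tree is (+ (* 6 3) 3)
Prefix: + * 6 3 3


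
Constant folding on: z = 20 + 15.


20 + 15 = 35 at compile time
Optimized: z = 35


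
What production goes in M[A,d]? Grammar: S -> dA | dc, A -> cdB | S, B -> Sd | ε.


For [A, d]: 'd' ∈ FIRST(S)
Entry: A -> S


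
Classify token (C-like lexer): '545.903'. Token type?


Pattern: digits with a decimal point
Type: FLOAT_LITERAL


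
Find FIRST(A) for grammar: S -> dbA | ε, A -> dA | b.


Per alternative of A: FIRST(dA) = {d}; FIRST(b) = {b}
FIRST(A) = {b, d}


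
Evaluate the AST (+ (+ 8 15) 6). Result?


Evaluate inner: (+ 8 15) = 23
Evaluate root: (+ 23 6) = 29
Result: 29


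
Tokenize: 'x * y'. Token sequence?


Scan left to right, longest-match per lexeme
Tokens: ID(x), OP(*), ID(y)


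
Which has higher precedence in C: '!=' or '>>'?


'>>' is shift (level 8); '!=' is equality (level 6)
Higher level binds tighter
'>>' has higher precedence than '!='


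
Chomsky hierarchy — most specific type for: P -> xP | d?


Right-linear: every RHS is a terminal or a terminal followed by one nonterminal
Classification: Type 3 (Regular)


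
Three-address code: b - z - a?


Break into single-operator statements:
t1 = b - z
t2 = t1 - a


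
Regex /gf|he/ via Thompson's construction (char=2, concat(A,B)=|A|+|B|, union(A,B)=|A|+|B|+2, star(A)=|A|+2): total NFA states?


Syntax tree has 4 char leaf(s), 1 union(s), 0 star(s)
chars contribute 4×2 = 8; each union adds +2; each star adds +2
Total: 8 + 2 + 0 = 10 states


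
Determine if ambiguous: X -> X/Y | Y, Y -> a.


precedence layered via separate nonterminal Y: deterministic
Unambiguous


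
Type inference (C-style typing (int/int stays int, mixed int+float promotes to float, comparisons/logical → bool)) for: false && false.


Operand types: bool && bool
Rule: logical operators take bool operands and yield bool
Result type: bool


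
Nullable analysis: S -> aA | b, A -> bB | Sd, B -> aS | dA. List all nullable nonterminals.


A nonterminal is nullable iff some alternative derives ε (directly, or every symbol in it is nullable)
Nullable: {}


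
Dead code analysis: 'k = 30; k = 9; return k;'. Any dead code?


first assignment to k is overwritten before any read
Dead: 'k = 30'


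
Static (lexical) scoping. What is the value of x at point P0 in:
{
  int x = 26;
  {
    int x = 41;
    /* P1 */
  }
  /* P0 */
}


x declared in the same block as P0
x = 26


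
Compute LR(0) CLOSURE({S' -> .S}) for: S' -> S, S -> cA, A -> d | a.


Start: S' -> .S
For each item with dot before a nonterminal B, add B -> .γ for every B-production
Closure: [S' -> .S, S -> .cA]


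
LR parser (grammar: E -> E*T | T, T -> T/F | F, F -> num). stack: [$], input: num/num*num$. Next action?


no handle on stack; shift 'num'
Action: shift


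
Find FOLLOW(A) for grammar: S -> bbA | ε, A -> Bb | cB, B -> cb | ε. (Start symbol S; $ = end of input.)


$ ∈ FOLLOW(S). For each A -> αBβ: add FIRST(β)\{ε} to FOLLOW(B); if β nullable, add FOLLOW(A).
FOLLOW(A) = {$}


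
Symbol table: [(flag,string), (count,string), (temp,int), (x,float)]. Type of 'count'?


Lookup 'count' → type string


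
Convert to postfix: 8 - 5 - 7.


Left to right (same or higher precedence on left)
Postfix: 8 5 - 7 -


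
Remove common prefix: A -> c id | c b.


Common prefix: 'c'
Factored: A -> c A', A' -> id | b


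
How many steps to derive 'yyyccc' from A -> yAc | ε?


Derivation: A => yAc => yyAcc => yyyAccc => yyyccc
Steps: 4


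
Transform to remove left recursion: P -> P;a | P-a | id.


Left-recursive alternatives: P;a, P-a; non-recursive: id
Introduce P': P -> idP', P' -> ;aP' | -aP' | ε


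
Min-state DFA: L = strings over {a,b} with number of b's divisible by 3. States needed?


Track (count of b) mod 3: states 0..2, accept at 0
Minimal DFA: 3 states


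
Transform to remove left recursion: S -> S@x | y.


Left-recursive alternatives: S@x; non-recursive: y
Introduce S': S -> yS', S' -> @xS' | ε


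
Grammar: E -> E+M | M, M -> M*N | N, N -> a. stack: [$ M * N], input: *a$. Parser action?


handle 'M*N' on top
Action: reduce (M -> M*N)


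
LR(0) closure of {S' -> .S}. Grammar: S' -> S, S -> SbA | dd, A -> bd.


Start: S' -> .S
For each item with dot before a nonterminal B, add B -> .γ for every B-production
Closure: [S' -> .S, S -> .SbA, S -> .dd]


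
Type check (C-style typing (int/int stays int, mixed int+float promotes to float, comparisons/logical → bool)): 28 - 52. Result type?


Operand types: int - int
Rule: mixed int/float promotes to float; int/int stays int
Result type: int


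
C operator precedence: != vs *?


'*' is multiplicative (level 10); '!=' is equality (level 6)
Higher level binds tighter
'*' has higher precedence than '!='


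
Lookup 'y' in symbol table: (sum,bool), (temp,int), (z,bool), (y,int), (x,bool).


Lookup 'y' → type int


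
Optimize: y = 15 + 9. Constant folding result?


15 + 9 = 24 at compile time
Optimized: y = 24


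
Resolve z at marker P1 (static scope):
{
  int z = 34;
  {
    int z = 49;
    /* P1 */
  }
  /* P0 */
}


z declared in the same block as P1
z = 49


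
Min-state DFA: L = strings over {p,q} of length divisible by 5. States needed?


Track length mod 5: states 0..4, accept at 0
Minimal DFA: 5 states


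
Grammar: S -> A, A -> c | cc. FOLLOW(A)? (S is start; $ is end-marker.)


$ ∈ FOLLOW(S). For each A -> αBβ: add FIRST(β)\{ε} to FOLLOW(B); if β nullable, add FOLLOW(A).
FOLLOW(A) = {$}


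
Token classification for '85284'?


Pattern: digits only
Type: INTEGER_LITERAL


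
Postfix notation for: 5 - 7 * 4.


* has higher precedence, evaluate 7*4 first
Postfix: 5 7 4 * -


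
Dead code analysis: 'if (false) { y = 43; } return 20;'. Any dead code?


condition is constant false, so the whole block is unreachable
Dead: 'if (false) { y = 43; }'


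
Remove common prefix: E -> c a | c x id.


Common prefix: 'c'
Factored: E -> c E', E' -> a | x id


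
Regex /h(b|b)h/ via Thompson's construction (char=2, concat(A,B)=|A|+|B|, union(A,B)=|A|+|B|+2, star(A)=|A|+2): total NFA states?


Syntax tree has 4 char leaf(s), 1 union(s), 0 star(s)
chars contribute 4×2 = 8; each union adds +2; each star adds +2
Total: 8 + 2 + 0 = 10 states


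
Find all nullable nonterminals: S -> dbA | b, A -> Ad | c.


A nonterminal is nullable iff some alternative derives ε (directly, or every symbol in it is nullable)
Nullable: {}


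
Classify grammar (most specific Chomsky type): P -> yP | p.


Right-linear: every RHS is a terminal or a terminal followed by one nonterminal
Classification: Type 3 (Regular)


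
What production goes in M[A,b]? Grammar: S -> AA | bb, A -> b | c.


For [A, b]: 'b' ∈ FIRST(b)
Entry: A -> b


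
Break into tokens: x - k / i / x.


Scan left to right, longest-match per lexeme
Tokens: ID(x), OP(-), ID(k), OP(/), ID(i), OP(/), ID(x)


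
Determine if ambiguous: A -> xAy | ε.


balanced x^n…y^n: each string has a unique parse
Unambiguous


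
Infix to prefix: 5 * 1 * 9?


left-to-right (same/higher precedence on left): tree is (* (* 5 1) 9)
Prefix: * * 5 1 9


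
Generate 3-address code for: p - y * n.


Break into single-operator statements:
t1 = y * n
t2 = p - t1


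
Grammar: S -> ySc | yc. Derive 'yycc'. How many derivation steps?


Derivation: S => ySc => yycc
Steps: 2


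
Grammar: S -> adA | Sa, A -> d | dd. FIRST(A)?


Per alternative of A: FIRST(d) = {d}; FIRST(dd) = {d}
FIRST(A) = {d}


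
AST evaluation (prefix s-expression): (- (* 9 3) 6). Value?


Evaluate inner: (* 9 3) = 27
Evaluate root: (- 27 6) = 21
Result: 21


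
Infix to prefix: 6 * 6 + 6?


left-to-right (same/higher precedence on left): tree is (+ (* 6 6) 6)
Prefix: + * 6 6 6


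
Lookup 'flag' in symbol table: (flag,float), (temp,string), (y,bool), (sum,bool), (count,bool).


Lookup 'flag' → type float


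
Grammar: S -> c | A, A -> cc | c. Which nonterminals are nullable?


A nonterminal is nullable iff some alternative derives ε (directly, or every symbol in it is nullable)
Nullable: {}


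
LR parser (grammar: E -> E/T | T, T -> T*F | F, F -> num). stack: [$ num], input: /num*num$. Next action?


'num' on top is the handle for F -> num
Action: reduce (F -> num)


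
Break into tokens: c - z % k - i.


Scan left to right, longest-match per lexeme
Tokens: ID(c), OP(-), ID(z), OP(%), ID(k), OP(-), ID(i)


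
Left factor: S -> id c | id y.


Common prefix: 'id'
Factored: S -> id S', S' -> c | y


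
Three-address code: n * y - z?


Break into single-operator statements:
t1 = n * y
t2 = t1 - z


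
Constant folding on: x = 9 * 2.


9 * 2 = 18 at compile time
Optimized: x = 18


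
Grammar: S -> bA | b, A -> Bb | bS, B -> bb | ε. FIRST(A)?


Per alternative of A: FIRST(Bb) = {b}; FIRST(bS) = {b}
FIRST(A) = {b}


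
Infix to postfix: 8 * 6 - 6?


Left to right (same or higher precedence on left)
Postfix: 8 6 * 6 -


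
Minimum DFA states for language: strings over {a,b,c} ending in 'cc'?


Track the longest suffix of input matching a prefix of 'cc': 3 classes (prefixes of length 0..2)
Minimal DFA: 3 states


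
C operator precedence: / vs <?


'/' is multiplicative (level 10); '<' is relational (level 7)
Higher level binds tighter
'/' has higher precedence than '<'


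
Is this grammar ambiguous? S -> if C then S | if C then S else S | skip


dangling else: 'if C then if C then skip else skip' parses two ways
Ambiguous


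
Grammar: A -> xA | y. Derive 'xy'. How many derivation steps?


Derivation: A => xA => xy
Steps: 2


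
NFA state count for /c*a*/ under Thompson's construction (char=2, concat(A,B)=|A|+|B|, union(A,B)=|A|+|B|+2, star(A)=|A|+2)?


Syntax tree has 2 char leaf(s), 0 union(s), 2 star(s)
chars contribute 2×2 = 4; each union adds +2; each star adds +2
Total: 4 + 0 + 4 = 8 states


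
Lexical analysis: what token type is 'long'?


Pattern: reserved word
Type: KEYWORD


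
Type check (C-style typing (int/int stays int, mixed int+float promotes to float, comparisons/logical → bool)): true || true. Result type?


Operand types: bool || bool
Rule: logical operators take bool operands and yield bool
Result type: bool


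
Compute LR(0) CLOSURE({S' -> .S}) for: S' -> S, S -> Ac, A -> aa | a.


Start: S' -> .S
For each item with dot before a nonterminal B, add B -> .γ for every B-production
Closure: [S' -> .S, S -> .Ac, A -> .aa, A -> .a]


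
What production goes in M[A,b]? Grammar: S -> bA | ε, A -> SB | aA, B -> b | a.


For [A, b]: 'b' ∈ FIRST(SB)
Entry: A -> SB


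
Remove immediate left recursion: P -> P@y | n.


Left-recursive alternatives: P@y; non-recursive: n
Introduce P': P -> nP', P' -> @yP' | ε


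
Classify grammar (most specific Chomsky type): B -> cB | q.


Right-linear: every RHS is a terminal or a terminal followed by one nonterminal
Classification: Type 3 (Regular)
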